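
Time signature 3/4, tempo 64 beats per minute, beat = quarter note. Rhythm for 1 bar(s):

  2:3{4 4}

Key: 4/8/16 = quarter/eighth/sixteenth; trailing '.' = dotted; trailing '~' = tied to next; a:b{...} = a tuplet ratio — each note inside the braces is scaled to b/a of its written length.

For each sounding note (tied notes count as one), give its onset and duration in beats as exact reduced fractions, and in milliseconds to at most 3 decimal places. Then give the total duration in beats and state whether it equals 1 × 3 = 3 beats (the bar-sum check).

1) 0.0ms=0b +1406.25ms=3/2b
2) 1406.25ms=3/2b +1406.25ms=3/2b
Σ=3b of 3 (64bpm 3/4) — PASS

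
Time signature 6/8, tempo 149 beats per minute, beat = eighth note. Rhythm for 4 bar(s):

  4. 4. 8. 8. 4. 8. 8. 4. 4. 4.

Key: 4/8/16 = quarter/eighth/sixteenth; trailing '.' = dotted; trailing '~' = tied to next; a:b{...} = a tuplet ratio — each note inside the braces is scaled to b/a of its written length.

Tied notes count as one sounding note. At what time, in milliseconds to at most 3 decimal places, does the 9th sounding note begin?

1. 0.0ms @ 0 + 1208.054ms (3)
2. 1208.054ms @ 3 + 1208.054ms (3)
3. 2416.107ms @ 6 + 604.027ms (3/2)
4. 3020.134ms @ 15/2 + 604.027ms (3/2)
5. 3624.161ms @ 9 + 1208.054ms (3)
6. 4832.215ms @ 12 + 604.027ms (3/2)
7. 5436.242ms @ 27/2 + 604.027ms (3/2)
8. 6040.268ms @ 15 + 1208.054ms (3)
9. 7248.322ms @ 18 + 1208.054ms (3)
10. 8456.376ms @ 21 + 1208.054ms (3)

note 9 onset = 18b = 7248.322ms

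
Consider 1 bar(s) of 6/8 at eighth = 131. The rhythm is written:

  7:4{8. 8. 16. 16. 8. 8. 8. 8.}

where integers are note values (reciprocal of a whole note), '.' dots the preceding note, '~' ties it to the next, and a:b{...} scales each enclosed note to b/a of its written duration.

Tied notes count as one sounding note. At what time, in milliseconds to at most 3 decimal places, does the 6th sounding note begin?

1. 0.0ms @ 0 + 392.585ms (6/7)
2. 392.585ms @ 6/7 + 392.585ms (6/7)
3. 785.169ms @ 12/7 + 196.292ms (3/7)
4. 981.461ms @ 15/7 + 196.292ms (3/7)
5. 1177.754ms @ 18/7 + 392.585ms (6/7)
6. 1570.338ms @ 24/7 + 392.585ms (6/7)
7. 1962.923ms @ 30/7 + 392.585ms (6/7)
8. 2355.507ms @ 36/7 + 392.585ms (6/7)

note 6 onset = 24/7b = 1570.338ms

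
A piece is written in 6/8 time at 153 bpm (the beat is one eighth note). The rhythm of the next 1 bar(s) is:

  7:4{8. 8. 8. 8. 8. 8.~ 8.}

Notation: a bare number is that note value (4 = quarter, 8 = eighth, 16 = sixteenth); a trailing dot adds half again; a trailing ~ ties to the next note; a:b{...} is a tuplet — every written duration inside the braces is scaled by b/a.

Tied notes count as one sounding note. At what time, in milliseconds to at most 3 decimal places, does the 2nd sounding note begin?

1. 0.0ms @ 0 + 336.134ms (6/7)
2. 336.134ms @ 6/7 + 336.134ms (6/7)
3. 672.269ms @ 12/7 + 336.134ms (6/7)
4. 1008.403ms @ 18/7 + 336.134ms (6/7)
5. 1344.538ms @ 24/7 + 336.134ms (6/7)
6. 1680.672ms @ 30/7 + 672.269ms (12/7)

note 2 onset = 6/7b = 336.134ms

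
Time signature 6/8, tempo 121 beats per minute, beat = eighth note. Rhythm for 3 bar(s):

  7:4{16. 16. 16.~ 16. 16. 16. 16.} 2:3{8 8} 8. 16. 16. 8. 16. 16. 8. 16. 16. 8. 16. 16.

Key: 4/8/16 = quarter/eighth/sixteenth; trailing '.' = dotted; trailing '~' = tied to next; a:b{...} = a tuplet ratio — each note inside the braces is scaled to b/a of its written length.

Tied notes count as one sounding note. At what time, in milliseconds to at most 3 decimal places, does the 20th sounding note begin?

note 20 onset = 69/4b = 8553.719ms

1. 0.0ms @ 0 + 212.515ms (3/7)
2. 212.515ms @ 3/7 + 212.515ms (3/7)
3. 425.03ms @ 6/7 + 425.03ms (6/7)
4. 850.059ms @ 12/7 + 212.515ms (3/7)
5. 1062.574ms @ 15/7 + 212.515ms (3/7)
6. 1275.089ms @ 18/7 + 212.515ms (3/7)
7. 1487.603ms @ 3 + 743.802ms (3/2)
8. 2231.405ms @ 9/2 + 743.802ms (3/2)
9. 2975.207ms @ 6 + 743.802ms (3/2)
10. 3719.008ms @ 15/2 + 371.901ms (3/4)
11. 4090.909ms @ 33/4 + 371.901ms (3/4)
12. 4462.81ms @ 9 + 743.802ms (3/2)
13. 5206.612ms @ 21/2 + 371.901ms (3/4)
14. 5578.512ms @ 45/4 + 371.901ms (3/4)
15. 5950.413ms @ 12 + 743.802ms (3/2)
16. 6694.215ms @ 27/2 + 371.901ms (3/4)
17. 7066.116ms @ 57/4 + 371.901ms (3/4)
18. 7438.017ms @ 15 + 743.802ms (3/2)
19. 8181.818ms @ 33/2 + 371.901ms (3/4)
20. 8553.719ms @ 69/4 + 371.901ms (3/4)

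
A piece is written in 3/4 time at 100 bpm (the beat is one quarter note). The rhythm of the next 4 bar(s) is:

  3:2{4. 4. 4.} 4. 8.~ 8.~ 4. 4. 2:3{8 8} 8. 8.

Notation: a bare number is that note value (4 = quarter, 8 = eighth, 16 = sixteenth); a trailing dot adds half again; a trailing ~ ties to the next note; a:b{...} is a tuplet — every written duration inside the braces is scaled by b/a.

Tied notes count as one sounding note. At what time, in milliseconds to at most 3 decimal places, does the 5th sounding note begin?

1. 0.0ms @ 0 + 600.0ms (1)
2. 600.0ms @ 1 + 600.0ms (1)
3. 1200.0ms @ 2 + 600.0ms (1)
4. 1800.0ms @ 3 + 900.0ms (3/2)
5. 2700.0ms @ 9/2 + 1800.0ms (3)
6. 4500.0ms @ 15/2 + 900.0ms (3/2)
7. 5400.0ms @ 9 + 450.0ms (3/4)
8. 5850.0ms @ 39/4 + 450.0ms (3/4)
9. 6300.0ms @ 21/2 + 450.0ms (3/4)
10. 6750.0ms @ 45/4 + 450.0ms (3/4)

note 5 onset = 9/2b = 2700.0ms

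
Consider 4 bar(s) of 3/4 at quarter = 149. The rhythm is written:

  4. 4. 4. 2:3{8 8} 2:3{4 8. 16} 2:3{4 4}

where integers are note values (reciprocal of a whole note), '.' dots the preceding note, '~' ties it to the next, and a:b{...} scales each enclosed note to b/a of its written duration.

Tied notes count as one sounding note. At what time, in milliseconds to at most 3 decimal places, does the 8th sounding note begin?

1. 0.0ms @ 0 + 604.027ms (3/2)
2. 604.027ms @ 3/2 + 604.027ms (3/2)
3. 1208.054ms @ 3 + 604.027ms (3/2)
4. 1812.081ms @ 9/2 + 302.013ms (3/4)
5. 2114.094ms @ 21/4 + 302.013ms (3/4)
6. 2416.107ms @ 6 + 604.027ms (3/2)
7. 3020.134ms @ 15/2 + 453.02ms (9/8)
8. 3473.154ms @ 69/8 + 151.007ms (3/8)
9. 3624.161ms @ 9 + 604.027ms (3/2)
10. 4228.188ms @ 21/2 + 604.027ms (3/2)

note 8 onset = 69/8b = 3473.154ms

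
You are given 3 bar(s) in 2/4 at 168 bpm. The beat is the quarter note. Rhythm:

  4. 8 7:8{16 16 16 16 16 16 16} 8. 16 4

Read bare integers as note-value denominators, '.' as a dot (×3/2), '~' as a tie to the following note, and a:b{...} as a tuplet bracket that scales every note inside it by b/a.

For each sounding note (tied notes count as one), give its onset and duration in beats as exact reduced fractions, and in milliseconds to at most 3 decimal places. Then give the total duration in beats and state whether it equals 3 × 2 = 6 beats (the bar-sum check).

1) 0.0ms=0b +535.714ms=3/2b
2) 535.714ms=3/2b +178.571ms=1/2b
3) 714.286ms=2b +102.041ms=2/7b
4) 816.327ms=16/7b +102.041ms=2/7b
5) 918.367ms=18/7b +102.041ms=2/7b
6) 1020.408ms=20/7b +102.041ms=2/7b
7) 1122.449ms=22/7b +102.041ms=2/7b
8) 1224.49ms=24/7b +102.041ms=2/7b
9) 1326.531ms=26/7b +102.041ms=2/7b
10) 1428.571ms=4b +267.857ms=3/4b
11) 1696.429ms=19/4b +89.286ms=1/4b
12) 1785.714ms=5b +357.143ms=1b
Σ=6b of 6 (168bpm 2/4) — PASS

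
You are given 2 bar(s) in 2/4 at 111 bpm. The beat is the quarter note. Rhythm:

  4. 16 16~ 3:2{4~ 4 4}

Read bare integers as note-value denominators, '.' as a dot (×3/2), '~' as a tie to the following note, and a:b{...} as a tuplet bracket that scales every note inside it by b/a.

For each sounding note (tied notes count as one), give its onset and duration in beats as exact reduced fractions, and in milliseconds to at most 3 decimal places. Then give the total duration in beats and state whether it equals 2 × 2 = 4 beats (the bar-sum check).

1) 0.0ms=0b +810.811ms=3/2b
2) 810.811ms=3/2b +135.135ms=1/4b
3) 945.946ms=7/4b +855.856ms=19/12b
4) 1801.802ms=10/3b +360.36ms=2/3b
Σ=4b of 4 (111bpm 2/4) — PASS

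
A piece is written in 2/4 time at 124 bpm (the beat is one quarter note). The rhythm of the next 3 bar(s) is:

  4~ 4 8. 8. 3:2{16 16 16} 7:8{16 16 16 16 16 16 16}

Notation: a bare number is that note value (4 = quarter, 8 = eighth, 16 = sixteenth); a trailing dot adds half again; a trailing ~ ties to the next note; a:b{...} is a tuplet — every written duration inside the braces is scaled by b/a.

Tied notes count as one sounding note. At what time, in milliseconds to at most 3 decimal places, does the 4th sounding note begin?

1. 0.0ms @ 0 + 967.742ms (2)
2. 967.742ms @ 2 + 362.903ms (3/4)
3. 1330.645ms @ 11/4 + 362.903ms (3/4)
4. 1693.548ms @ 7/2 + 80.645ms (1/6)
5. 1774.194ms @ 11/3 + 80.645ms (1/6)
6. 1854.839ms @ 23/6 + 80.645ms (1/6)
7. 1935.484ms @ 4 + 138.249ms (2/7)
8. 2073.733ms @ 30/7 + 138.249ms (2/7)
9. 2211.982ms @ 32/7 + 138.249ms (2/7)
10. 2350.23ms @ 34/7 + 138.249ms (2/7)
11. 2488.479ms @ 36/7 + 138.249ms (2/7)
12. 2626.728ms @ 38/7 + 138.249ms (2/7)
13. 2764.977ms @ 40/7 + 138.249ms (2/7)

note 4 onset = 7/2b = 1693.548ms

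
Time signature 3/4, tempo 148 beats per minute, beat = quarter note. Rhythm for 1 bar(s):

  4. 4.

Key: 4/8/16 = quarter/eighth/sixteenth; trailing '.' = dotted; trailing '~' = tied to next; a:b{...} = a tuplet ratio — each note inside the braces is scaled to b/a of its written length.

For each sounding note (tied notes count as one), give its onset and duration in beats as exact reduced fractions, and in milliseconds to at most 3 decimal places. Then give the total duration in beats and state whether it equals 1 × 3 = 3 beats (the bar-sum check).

1) 0.0ms=0b +608.108ms=3/2b
2) 608.108ms=3/2b +608.108ms=3/2b
Σ=3b of 3 (148bpm 3/4) — PASS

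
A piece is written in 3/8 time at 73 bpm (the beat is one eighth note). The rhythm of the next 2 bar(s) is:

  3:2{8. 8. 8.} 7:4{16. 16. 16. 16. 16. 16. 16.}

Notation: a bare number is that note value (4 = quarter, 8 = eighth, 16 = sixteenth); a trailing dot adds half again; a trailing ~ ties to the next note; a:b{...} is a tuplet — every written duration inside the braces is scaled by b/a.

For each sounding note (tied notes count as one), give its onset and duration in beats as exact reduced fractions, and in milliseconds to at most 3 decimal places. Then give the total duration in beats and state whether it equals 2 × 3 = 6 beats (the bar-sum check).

1) 0.0ms=0b +821.918ms=1b
2) 821.918ms=1b +821.918ms=1b
3) 1643.836ms=2b +821.918ms=1b
4) 2465.753ms=3b +352.25ms=3/7b
5) 2818.004ms=24/7b +352.25ms=3/7b
6) 3170.254ms=27/7b +352.25ms=3/7b
7) 3522.505ms=30/7b +352.25ms=3/7b
8) 3874.755ms=33/7b +352.25ms=3/7b
9) 4227.006ms=36/7b +352.25ms=3/7b
10) 4579.256ms=39/7b +352.25ms=3/7b
Σ=6b of 6 (73bpm 3/8) — PASS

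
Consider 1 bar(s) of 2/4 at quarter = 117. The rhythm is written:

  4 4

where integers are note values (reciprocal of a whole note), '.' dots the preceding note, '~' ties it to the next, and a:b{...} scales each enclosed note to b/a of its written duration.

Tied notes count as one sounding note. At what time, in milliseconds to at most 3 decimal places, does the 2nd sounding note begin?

note 2 onset = 1b = 512.821ms

1. 0.0ms @ 0 + 512.821ms (1)
2. 512.821ms @ 1 + 512.821ms (1)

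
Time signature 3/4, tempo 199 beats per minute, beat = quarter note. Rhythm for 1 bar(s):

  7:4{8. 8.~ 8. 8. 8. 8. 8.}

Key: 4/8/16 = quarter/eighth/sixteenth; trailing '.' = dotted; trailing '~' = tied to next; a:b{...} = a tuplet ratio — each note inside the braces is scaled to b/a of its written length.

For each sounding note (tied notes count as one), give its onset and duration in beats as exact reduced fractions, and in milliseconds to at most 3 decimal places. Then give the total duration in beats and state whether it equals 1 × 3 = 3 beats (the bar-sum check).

1) 0.0ms=0b +129.218ms=3/7b
2) 129.218ms=3/7b +258.435ms=6/7b
3) 387.653ms=9/7b +129.218ms=3/7b
4) 516.87ms=12/7b +129.218ms=3/7b
5) 646.088ms=15/7b +129.218ms=3/7b
6) 775.305ms=18/7b +129.218ms=3/7b
Σ=3b of 3 (199bpm 3/4) — PASS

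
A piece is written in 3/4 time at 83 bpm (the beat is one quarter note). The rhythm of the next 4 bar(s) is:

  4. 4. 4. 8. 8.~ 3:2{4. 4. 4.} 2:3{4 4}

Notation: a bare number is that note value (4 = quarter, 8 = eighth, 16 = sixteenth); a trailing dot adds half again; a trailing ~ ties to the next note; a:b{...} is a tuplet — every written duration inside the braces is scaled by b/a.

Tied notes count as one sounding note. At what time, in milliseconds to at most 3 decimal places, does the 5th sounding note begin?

1. 0.0ms @ 0 + 1084.337ms (3/2)
2. 1084.337ms @ 3/2 + 1084.337ms (3/2)
3. 2168.675ms @ 3 + 1084.337ms (3/2)
4. 3253.012ms @ 9/2 + 542.169ms (3/4)
5. 3795.181ms @ 21/4 + 1265.06ms (7/4)
6. 5060.241ms @ 7 + 722.892ms (1)
7. 5783.133ms @ 8 + 722.892ms (1)
8. 6506.024ms @ 9 + 1084.337ms (3/2)
9. 7590.361ms @ 21/2 + 1084.337ms (3/2)

note 5 onset = 21/4b = 3795.181ms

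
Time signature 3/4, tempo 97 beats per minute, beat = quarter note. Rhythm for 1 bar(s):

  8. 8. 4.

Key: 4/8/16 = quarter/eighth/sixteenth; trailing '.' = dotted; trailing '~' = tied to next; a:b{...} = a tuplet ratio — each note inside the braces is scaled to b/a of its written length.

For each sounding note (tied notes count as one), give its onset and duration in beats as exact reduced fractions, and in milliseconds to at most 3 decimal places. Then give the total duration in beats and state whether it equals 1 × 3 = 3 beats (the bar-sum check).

1) 0.0ms=0b +463.918ms=3/4b
2) 463.918ms=3/4b +463.918ms=3/4b
3) 927.835ms=3/2b +927.835ms=3/2b
Σ=3b of 3 (97bpm 3/4) — PASS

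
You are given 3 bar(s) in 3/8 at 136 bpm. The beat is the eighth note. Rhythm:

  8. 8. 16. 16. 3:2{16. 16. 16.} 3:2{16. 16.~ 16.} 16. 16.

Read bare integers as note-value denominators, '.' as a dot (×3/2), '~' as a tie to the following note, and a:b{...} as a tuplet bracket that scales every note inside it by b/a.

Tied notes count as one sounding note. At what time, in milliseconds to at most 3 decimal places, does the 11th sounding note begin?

note 11 onset = 33/4b = 3639.706ms

1. 0.0ms @ 0 + 661.765ms (3/2)
2. 661.765ms @ 3/2 + 661.765ms (3/2)
3. 1323.529ms @ 3 + 330.882ms (3/4)
4. 1654.412ms @ 15/4 + 330.882ms (3/4)
5. 1985.294ms @ 9/2 + 220.588ms (1/2)
6. 2205.882ms @ 5 + 220.588ms (1/2)
7. 2426.471ms @ 11/2 + 220.588ms (1/2)
8. 2647.059ms @ 6 + 220.588ms (1/2)
9. 2867.647ms @ 13/2 + 441.176ms (1)
10. 3308.824ms @ 15/2 + 330.882ms (3/4)
11. 3639.706ms @ 33/4 + 330.882ms (3/4)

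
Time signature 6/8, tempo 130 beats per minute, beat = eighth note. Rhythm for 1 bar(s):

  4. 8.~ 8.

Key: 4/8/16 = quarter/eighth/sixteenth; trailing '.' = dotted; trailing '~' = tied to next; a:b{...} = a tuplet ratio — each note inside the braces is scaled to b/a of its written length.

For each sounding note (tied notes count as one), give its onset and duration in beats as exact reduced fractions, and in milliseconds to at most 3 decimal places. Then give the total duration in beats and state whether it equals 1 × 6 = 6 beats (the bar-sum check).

1) 0.0ms=0b +1384.615ms=3b
2) 1384.615ms=3b +1384.615ms=3b
Σ=6b of 6 (130bpm 6/8) — PASS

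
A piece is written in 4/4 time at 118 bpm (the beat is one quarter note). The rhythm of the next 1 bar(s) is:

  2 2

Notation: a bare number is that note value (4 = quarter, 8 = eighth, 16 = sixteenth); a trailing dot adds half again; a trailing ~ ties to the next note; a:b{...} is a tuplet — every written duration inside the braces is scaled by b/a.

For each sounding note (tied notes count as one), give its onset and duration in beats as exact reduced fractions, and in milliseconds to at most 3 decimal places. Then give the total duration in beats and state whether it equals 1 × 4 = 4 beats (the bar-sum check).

1) 0.0ms=0b +1016.949ms=2b
2) 1016.949ms=2b +1016.949ms=2b
Σ=4b of 4 (118bpm 4/4) — PASS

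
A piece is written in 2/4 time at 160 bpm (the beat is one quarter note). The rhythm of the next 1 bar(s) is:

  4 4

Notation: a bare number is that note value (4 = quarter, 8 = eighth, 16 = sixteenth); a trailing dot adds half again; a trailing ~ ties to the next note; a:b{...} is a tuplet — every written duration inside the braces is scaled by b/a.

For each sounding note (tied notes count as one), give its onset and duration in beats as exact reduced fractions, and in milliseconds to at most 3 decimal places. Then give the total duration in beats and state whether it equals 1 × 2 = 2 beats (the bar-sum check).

1) 0.0ms=0b +375.0ms=1b
2) 375.0ms=1b +375.0ms=1b
Σ=2b of 2 (160bpm 2/4) — PASS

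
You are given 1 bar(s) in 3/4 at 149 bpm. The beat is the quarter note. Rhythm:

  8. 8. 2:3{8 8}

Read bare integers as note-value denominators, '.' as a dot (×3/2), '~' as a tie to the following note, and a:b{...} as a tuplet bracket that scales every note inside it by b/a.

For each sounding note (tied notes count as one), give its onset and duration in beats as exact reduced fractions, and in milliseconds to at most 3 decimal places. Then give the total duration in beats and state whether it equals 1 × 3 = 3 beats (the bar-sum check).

1) 0.0ms=0b +302.013ms=3/4b
2) 302.013ms=3/4b +302.013ms=3/4b
3) 604.027ms=3/2b +302.013ms=3/4b
4) 906.04ms=9/4b +302.013ms=3/4b
Σ=3b of 3 (149bpm 3/4) — PASS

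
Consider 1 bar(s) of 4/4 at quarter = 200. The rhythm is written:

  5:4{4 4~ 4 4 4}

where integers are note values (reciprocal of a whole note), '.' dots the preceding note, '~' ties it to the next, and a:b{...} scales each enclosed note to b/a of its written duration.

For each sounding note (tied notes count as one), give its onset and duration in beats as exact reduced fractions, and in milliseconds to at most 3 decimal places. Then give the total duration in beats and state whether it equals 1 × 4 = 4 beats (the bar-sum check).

1) 0.0ms=0b +240.0ms=4/5b
2) 240.0ms=4/5b +480.0ms=8/5b
3) 720.0ms=12/5b +240.0ms=4/5b
4) 960.0ms=16/5b +240.0ms=4/5b
Σ=4b of 4 (200bpm 4/4) — PASS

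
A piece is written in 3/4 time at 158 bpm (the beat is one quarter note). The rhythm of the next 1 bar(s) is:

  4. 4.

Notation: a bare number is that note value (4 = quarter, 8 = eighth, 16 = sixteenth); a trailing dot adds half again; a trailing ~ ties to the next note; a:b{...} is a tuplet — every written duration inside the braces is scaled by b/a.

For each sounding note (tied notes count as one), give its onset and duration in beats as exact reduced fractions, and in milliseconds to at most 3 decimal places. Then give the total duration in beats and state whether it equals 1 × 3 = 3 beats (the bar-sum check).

1) 0.0ms=0b +569.62ms=3/2b
2) 569.62ms=3/2b +569.62ms=3/2b
Σ=3b of 3 (158bpm 3/4) — PASS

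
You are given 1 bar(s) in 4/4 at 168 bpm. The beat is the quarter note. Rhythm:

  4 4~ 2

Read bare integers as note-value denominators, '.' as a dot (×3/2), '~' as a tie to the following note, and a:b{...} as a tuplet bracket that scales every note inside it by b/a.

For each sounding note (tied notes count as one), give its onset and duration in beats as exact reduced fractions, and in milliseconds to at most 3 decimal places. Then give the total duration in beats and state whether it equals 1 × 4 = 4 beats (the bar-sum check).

1) 0.0ms=0b +357.143ms=1b
2) 357.143ms=1b +1071.429ms=3b
Σ=4b of 4 (168bpm 4/4) — PASS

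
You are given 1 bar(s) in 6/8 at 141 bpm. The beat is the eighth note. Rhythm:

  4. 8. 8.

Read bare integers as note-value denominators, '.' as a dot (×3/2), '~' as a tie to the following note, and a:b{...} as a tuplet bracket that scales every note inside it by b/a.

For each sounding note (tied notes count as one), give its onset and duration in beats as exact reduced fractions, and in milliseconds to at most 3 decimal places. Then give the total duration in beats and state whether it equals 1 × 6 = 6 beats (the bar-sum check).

1) 0.0ms=0b +1276.596ms=3b
2) 1276.596ms=3b +638.298ms=3/2b
3) 1914.894ms=9/2b +638.298ms=3/2b
Σ=6b of 6 (141bpm 6/8) — PASS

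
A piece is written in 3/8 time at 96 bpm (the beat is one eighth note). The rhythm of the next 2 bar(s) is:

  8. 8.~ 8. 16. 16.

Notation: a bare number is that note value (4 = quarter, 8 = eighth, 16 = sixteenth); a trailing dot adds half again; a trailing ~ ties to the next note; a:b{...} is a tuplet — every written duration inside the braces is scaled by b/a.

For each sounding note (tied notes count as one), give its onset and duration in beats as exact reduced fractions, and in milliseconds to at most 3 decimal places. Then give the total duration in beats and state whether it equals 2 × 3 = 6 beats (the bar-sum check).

1) 0.0ms=0b +937.5ms=3/2b
2) 937.5ms=3/2b +1875.0ms=3b
3) 2812.5ms=9/2b +468.75ms=3/4b
4) 3281.25ms=21/4b +468.75ms=3/4b
Σ=6b of 6 (96bpm 3/8) — PASS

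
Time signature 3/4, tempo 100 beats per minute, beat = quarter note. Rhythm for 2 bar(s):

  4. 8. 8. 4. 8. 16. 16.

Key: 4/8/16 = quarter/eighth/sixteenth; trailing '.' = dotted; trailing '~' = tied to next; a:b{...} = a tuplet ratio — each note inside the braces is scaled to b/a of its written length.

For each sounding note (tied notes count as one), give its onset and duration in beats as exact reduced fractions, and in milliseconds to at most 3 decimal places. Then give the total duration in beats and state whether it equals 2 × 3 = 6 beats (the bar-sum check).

1) 0.0ms=0b +900.0ms=3/2b
2) 900.0ms=3/2b +450.0ms=3/4b
3) 1350.0ms=9/4b +450.0ms=3/4b
4) 1800.0ms=3b +900.0ms=3/2b
5) 2700.0ms=9/2b +450.0ms=3/4b
6) 3150.0ms=21/4b +225.0ms=3/8b
7) 3375.0ms=45/8b +225.0ms=3/8b
Σ=6b of 6 (100bpm 3/4) — PASS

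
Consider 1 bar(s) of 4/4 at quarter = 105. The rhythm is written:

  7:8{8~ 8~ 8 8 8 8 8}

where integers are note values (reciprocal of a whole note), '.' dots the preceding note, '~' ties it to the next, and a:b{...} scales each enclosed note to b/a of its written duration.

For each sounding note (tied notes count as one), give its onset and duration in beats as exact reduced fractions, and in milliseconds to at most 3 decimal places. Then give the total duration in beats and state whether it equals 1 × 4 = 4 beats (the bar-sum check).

1) 0.0ms=0b +979.592ms=12/7b
2) 979.592ms=12/7b +326.531ms=4/7b
3) 1306.122ms=16/7b +326.531ms=4/7b
4) 1632.653ms=20/7b +326.531ms=4/7b
5) 1959.184ms=24/7b +326.531ms=4/7b
Σ=4b of 4 (105bpm 4/4) — PASS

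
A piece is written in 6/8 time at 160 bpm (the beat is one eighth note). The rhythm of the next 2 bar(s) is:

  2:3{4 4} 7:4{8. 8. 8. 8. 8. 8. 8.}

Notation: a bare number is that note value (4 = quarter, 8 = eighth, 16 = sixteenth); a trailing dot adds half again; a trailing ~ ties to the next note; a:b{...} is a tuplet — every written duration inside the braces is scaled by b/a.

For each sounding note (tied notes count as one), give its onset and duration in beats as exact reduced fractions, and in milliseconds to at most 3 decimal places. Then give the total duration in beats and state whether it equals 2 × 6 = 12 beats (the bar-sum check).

1) 0.0ms=0b +1125.0ms=3b
2) 1125.0ms=3b +1125.0ms=3b
3) 2250.0ms=6b +321.429ms=6/7b
4) 2571.429ms=48/7b +321.429ms=6/7b
5) 2892.857ms=54/7b +321.429ms=6/7b
6) 3214.286ms=60/7b +321.429ms=6/7b
7) 3535.714ms=66/7b +321.429ms=6/7b
8) 3857.143ms=72/7b +321.429ms=6/7b
9) 4178.571ms=78/7b +321.429ms=6/7b
Σ=12b of 12 (160bpm 6/8) — PASS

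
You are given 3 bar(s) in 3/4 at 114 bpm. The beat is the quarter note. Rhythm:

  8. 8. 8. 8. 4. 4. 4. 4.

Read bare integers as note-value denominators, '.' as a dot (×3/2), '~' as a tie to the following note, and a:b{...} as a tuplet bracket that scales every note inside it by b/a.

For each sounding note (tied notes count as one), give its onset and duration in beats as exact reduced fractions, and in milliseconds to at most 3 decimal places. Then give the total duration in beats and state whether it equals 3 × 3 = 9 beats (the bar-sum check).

1) 0.0ms=0b +394.737ms=3/4b
2) 394.737ms=3/4b +394.737ms=3/4b
3) 789.474ms=3/2b +394.737ms=3/4b
4) 1184.211ms=9/4b +394.737ms=3/4b
5) 1578.947ms=3b +789.474ms=3/2b
6) 2368.421ms=9/2b +789.474ms=3/2b
7) 3157.895ms=6b +789.474ms=3/2b
8) 3947.368ms=15/2b +789.474ms=3/2b
Σ=9b of 9 (114bpm 3/4) — PASS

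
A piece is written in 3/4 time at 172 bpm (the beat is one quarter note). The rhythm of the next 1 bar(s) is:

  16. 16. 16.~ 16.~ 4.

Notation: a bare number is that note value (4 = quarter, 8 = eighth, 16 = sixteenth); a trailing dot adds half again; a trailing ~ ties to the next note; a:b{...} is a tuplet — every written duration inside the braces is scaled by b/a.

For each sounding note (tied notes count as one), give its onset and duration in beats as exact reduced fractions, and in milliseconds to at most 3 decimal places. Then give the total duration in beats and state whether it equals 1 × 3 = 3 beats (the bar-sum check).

1) 0.0ms=0b +130.814ms=3/8b
2) 130.814ms=3/8b +130.814ms=3/8b
3) 261.628ms=3/4b +784.884ms=9/4b
Σ=3b of 3 (172bpm 3/4) — PASS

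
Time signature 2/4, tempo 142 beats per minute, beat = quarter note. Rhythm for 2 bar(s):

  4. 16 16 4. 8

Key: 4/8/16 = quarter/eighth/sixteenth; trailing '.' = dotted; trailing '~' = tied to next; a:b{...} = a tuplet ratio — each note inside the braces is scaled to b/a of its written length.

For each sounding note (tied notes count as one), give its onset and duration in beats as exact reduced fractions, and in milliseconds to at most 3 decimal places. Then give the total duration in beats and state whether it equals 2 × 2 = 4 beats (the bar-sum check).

1) 0.0ms=0b +633.803ms=3/2b
2) 633.803ms=3/2b +105.634ms=1/4b
3) 739.437ms=7/4b +105.634ms=1/4b
4) 845.07ms=2b +633.803ms=3/2b
5) 1478.873ms=7/2b +211.268ms=1/2b
Σ=4b of 4 (142bpm 2/4) — PASS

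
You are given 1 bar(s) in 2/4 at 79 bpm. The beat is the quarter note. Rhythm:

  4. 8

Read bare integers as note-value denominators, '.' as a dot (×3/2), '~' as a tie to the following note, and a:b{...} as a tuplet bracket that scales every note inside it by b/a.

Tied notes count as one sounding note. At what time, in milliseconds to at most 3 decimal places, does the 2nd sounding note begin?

1. 0.0ms @ 0 + 1139.241ms (3/2)
2. 1139.241ms @ 3/2 + 379.747ms (1/2)

note 2 onset = 3/2b = 1139.241ms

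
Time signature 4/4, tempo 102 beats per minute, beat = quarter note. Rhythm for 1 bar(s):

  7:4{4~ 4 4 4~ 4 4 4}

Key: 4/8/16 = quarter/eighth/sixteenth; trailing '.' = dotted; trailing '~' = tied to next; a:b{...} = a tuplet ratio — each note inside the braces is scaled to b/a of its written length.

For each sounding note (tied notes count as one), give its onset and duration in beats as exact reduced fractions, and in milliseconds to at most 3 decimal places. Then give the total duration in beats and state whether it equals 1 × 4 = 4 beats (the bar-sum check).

1) 0.0ms=0b +672.269ms=8/7b
2) 672.269ms=8/7b +336.134ms=4/7b
3) 1008.403ms=12/7b +672.269ms=8/7b
4) 1680.672ms=20/7b +336.134ms=4/7b
5) 2016.807ms=24/7b +336.134ms=4/7b
Σ=4b of 4 (102bpm 4/4) — PASS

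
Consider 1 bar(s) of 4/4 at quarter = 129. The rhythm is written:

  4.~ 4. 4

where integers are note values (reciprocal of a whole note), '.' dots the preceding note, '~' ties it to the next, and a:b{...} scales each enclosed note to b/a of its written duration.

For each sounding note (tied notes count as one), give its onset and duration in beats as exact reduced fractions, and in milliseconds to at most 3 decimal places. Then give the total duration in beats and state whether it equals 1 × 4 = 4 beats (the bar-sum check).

1) 0.0ms=0b +1395.349ms=3b
2) 1395.349ms=3b +465.116ms=1b
Σ=4b of 4 (129bpm 4/4) — PASS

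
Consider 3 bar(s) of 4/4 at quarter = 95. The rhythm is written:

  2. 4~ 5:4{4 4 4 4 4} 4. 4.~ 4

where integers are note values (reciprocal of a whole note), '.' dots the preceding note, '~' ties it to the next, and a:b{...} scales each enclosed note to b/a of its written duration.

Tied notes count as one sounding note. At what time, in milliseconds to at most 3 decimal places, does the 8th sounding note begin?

1. 0.0ms @ 0 + 1894.737ms (3)
2. 1894.737ms @ 3 + 1136.842ms (9/5)
3. 3031.579ms @ 24/5 + 505.263ms (4/5)
4. 3536.842ms @ 28/5 + 505.263ms (4/5)
5. 4042.105ms @ 32/5 + 505.263ms (4/5)
6. 4547.368ms @ 36/5 + 505.263ms (4/5)
7. 5052.632ms @ 8 + 947.368ms (3/2)
8. 6000.0ms @ 19/2 + 1578.947ms (5/2)

note 8 onset = 19/2b = 6000.0ms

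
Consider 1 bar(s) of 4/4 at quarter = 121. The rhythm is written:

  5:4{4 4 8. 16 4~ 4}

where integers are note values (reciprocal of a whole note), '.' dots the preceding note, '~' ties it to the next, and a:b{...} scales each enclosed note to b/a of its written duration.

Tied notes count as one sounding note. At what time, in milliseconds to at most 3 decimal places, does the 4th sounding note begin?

note 4 onset = 11/5b = 1090.909ms

1. 0.0ms @ 0 + 396.694ms (4/5)
2. 396.694ms @ 4/5 + 396.694ms (4/5)
3. 793.388ms @ 8/5 + 297.521ms (3/5)
4. 1090.909ms @ 11/5 + 99.174ms (1/5)
5. 1190.083ms @ 12/5 + 793.388ms (8/5)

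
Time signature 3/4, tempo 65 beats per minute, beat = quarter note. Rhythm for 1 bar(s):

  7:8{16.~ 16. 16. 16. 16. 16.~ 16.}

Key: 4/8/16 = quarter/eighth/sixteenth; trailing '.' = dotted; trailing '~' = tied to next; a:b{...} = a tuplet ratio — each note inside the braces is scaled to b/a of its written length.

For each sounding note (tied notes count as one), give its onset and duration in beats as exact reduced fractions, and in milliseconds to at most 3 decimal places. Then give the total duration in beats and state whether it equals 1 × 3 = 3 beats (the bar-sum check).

1) 0.0ms=0b +791.209ms=6/7b
2) 791.209ms=6/7b +395.604ms=3/7b
3) 1186.813ms=9/7b +395.604ms=3/7b
4) 1582.418ms=12/7b +395.604ms=3/7b
5) 1978.022ms=15/7b +791.209ms=6/7b
Σ=3b of 3 (65bpm 3/4) — PASS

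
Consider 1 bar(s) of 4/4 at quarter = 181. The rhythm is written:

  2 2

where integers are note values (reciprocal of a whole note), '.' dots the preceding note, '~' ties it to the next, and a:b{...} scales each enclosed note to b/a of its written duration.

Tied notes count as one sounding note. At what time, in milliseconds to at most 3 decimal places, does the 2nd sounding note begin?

1. 0.0ms @ 0 + 662.983ms (2)
2. 662.983ms @ 2 + 662.983ms (2)

note 2 onset = 2b = 662.983ms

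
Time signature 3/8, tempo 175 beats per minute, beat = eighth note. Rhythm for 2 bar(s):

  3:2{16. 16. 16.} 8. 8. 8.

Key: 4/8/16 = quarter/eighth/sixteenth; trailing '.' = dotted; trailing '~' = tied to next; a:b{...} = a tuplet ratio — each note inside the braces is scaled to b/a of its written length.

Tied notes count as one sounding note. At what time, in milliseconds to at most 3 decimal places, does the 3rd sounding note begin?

note 3 onset = 1b = 342.857ms

1. 0.0ms @ 0 + 171.429ms (1/2)
2. 171.429ms @ 1/2 + 171.429ms (1/2)
3. 342.857ms @ 1 + 171.429ms (1/2)
4. 514.286ms @ 3/2 + 514.286ms (3/2)
5. 1028.571ms @ 3 + 514.286ms (3/2)
6. 1542.857ms @ 9/2 + 514.286ms (3/2)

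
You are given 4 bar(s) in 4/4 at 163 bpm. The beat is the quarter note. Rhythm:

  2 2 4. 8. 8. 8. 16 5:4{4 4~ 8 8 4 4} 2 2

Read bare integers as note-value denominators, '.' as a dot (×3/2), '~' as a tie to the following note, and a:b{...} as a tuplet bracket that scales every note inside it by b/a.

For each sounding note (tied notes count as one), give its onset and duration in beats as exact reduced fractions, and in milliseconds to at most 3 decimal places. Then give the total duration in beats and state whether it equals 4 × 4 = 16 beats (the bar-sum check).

1) 0.0ms=0b +736.196ms=2b
2) 736.196ms=2b +736.196ms=2b
3) 1472.393ms=4b +552.147ms=3/2b
4) 2024.54ms=11/2b +276.074ms=3/4b
5) 2300.613ms=25/4b +276.074ms=3/4b
6) 2576.687ms=7b +276.074ms=3/4b
7) 2852.761ms=31/4b +92.025ms=1/4b
8) 2944.785ms=8b +294.479ms=4/5b
9) 3239.264ms=44/5b +441.718ms=6/5b
10) 3680.982ms=10b +147.239ms=2/5b
11) 3828.221ms=52/5b +294.479ms=4/5b
12) 4122.699ms=56/5b +294.479ms=4/5b
13) 4417.178ms=12b +736.196ms=2b
14) 5153.374ms=14b +736.196ms=2b
Σ=16b of 16 (163bpm 4/4) — PASS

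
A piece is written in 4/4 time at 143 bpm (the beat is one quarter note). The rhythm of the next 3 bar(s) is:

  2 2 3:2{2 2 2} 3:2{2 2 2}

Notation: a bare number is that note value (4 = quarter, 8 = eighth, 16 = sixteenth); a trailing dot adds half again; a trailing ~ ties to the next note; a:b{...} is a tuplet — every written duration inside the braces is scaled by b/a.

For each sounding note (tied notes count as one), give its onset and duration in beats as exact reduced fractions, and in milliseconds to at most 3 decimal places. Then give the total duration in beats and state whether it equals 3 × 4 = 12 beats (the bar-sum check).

1) 0.0ms=0b +839.161ms=2b
2) 839.161ms=2b +839.161ms=2b
3) 1678.322ms=4b +559.441ms=4/3b
4) 2237.762ms=16/3b +559.441ms=4/3b
5) 2797.203ms=20/3b +559.441ms=4/3b
6) 3356.643ms=8b +559.441ms=4/3b
7) 3916.084ms=28/3b +559.441ms=4/3b
8) 4475.524ms=32/3b +559.441ms=4/3b
Σ=12b of 12 (143bpm 4/4) — PASS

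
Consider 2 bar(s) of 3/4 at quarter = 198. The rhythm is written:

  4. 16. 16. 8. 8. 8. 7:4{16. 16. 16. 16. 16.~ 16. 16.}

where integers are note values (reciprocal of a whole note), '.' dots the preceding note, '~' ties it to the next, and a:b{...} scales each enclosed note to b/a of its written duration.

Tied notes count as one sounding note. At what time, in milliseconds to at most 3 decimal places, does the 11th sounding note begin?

1. 0.0ms @ 0 + 454.545ms (3/2)
2. 454.545ms @ 3/2 + 113.636ms (3/8)
3. 568.182ms @ 15/8 + 113.636ms (3/8)
4. 681.818ms @ 9/4 + 227.273ms (3/4)
5. 909.091ms @ 3 + 227.273ms (3/4)
6. 1136.364ms @ 15/4 + 227.273ms (3/4)
7. 1363.636ms @ 9/2 + 64.935ms (3/14)
8. 1428.571ms @ 33/7 + 64.935ms (3/14)
9. 1493.506ms @ 69/14 + 64.935ms (3/14)
10. 1558.442ms @ 36/7 + 64.935ms (3/14)
11. 1623.377ms @ 75/14 + 129.87ms (3/7)
12. 1753.247ms @ 81/14 + 64.935ms (3/14)

note 11 onset = 75/14b = 1623.377ms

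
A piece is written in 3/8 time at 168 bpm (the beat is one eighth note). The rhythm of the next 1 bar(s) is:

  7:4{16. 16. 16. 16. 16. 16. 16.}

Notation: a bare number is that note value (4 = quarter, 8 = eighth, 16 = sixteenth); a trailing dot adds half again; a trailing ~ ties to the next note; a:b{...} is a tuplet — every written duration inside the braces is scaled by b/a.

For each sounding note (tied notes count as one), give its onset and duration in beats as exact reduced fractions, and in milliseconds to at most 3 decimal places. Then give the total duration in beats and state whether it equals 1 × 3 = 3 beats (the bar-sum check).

1) 0.0ms=0b +153.061ms=3/7b
2) 153.061ms=3/7b +153.061ms=3/7b
3) 306.122ms=6/7b +153.061ms=3/7b
4) 459.184ms=9/7b +153.061ms=3/7b
5) 612.245ms=12/7b +153.061ms=3/7b
6) 765.306ms=15/7b +153.061ms=3/7b
7) 918.367ms=18/7b +153.061ms=3/7b
Σ=3b of 3 (168bpm 3/8) — PASS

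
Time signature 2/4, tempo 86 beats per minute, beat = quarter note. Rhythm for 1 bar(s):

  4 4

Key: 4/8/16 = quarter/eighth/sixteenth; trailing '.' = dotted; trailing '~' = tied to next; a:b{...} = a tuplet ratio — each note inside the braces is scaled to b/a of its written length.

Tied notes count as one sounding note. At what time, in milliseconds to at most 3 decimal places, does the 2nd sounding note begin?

1. 0.0ms @ 0 + 697.674ms (1)
2. 697.674ms @ 1 + 697.674ms (1)

note 2 onset = 1b = 697.674ms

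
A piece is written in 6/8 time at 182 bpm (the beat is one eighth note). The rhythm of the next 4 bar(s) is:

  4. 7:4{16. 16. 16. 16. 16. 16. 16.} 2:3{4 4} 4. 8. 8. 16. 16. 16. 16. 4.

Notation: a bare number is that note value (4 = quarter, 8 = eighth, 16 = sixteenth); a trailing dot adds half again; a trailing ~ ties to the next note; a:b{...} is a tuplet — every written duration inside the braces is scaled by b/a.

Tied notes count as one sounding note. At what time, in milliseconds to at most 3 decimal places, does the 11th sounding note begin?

1. 0.0ms @ 0 + 989.011ms (3)
2. 989.011ms @ 3 + 141.287ms (3/7)
3. 1130.298ms @ 24/7 + 141.287ms (3/7)
4. 1271.586ms @ 27/7 + 141.287ms (3/7)
5. 1412.873ms @ 30/7 + 141.287ms (3/7)
6. 1554.16ms @ 33/7 + 141.287ms (3/7)
7. 1695.447ms @ 36/7 + 141.287ms (3/7)
8. 1836.735ms @ 39/7 + 141.287ms (3/7)
9. 1978.022ms @ 6 + 989.011ms (3)
10. 2967.033ms @ 9 + 989.011ms (3)
11. 3956.044ms @ 12 + 989.011ms (3)
12. 4945.055ms @ 15 + 494.505ms (3/2)
13. 5439.56ms @ 33/2 + 494.505ms (3/2)
14. 5934.066ms @ 18 + 247.253ms (3/4)
15. 6181.319ms @ 75/4 + 247.253ms (3/4)
16. 6428.571ms @ 39/2 + 247.253ms (3/4)
17. 6675.824ms @ 81/4 + 247.253ms (3/4)
18. 6923.077ms @ 21 + 989.011ms (3)

note 11 onset = 12b = 3956.044ms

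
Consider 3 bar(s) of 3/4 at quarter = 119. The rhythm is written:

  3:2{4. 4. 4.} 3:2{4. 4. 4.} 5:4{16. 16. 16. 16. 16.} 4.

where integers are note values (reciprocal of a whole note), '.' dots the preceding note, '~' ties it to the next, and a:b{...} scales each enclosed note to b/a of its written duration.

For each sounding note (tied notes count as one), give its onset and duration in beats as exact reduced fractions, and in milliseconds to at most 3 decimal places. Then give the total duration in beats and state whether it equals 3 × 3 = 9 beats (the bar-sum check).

1) 0.0ms=0b +504.202ms=1b
2) 504.202ms=1b +504.202ms=1b
3) 1008.403ms=2b +504.202ms=1b
4) 1512.605ms=3b +504.202ms=1b
5) 2016.807ms=4b +504.202ms=1b
6) 2521.008ms=5b +504.202ms=1b
7) 3025.21ms=6b +151.261ms=3/10b
8) 3176.471ms=63/10b +151.261ms=3/10b
9) 3327.731ms=33/5b +151.261ms=3/10b
10) 3478.992ms=69/10b +151.261ms=3/10b
11) 3630.252ms=36/5b +151.261ms=3/10b
12) 3781.513ms=15/2b +756.303ms=3/2b
Σ=9b of 9 (119bpm 3/4) — PASS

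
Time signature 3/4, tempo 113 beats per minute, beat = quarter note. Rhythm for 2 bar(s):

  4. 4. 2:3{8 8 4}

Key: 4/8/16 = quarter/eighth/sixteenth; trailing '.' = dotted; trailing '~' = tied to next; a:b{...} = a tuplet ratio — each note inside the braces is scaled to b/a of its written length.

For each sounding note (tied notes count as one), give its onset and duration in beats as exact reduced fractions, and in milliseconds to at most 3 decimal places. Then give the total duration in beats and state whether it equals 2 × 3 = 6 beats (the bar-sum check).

1) 0.0ms=0b +796.46ms=3/2b
2) 796.46ms=3/2b +796.46ms=3/2b
3) 1592.92ms=3b +398.23ms=3/4b
4) 1991.15ms=15/4b +398.23ms=3/4b
5) 2389.381ms=9/2b +796.46ms=3/2b
Σ=6b of 6 (113bpm 3/4) — PASS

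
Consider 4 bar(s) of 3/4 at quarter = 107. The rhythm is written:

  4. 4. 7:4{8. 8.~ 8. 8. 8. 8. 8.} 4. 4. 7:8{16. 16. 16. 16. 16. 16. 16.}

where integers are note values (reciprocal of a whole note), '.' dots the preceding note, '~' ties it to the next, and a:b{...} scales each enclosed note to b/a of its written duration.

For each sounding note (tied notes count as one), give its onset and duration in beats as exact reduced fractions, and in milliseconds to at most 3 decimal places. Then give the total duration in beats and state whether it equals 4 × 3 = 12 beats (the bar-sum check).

1) 0.0ms=0b +841.121ms=3/2b
2) 841.121ms=3/2b +841.121ms=3/2b
3) 1682.243ms=3b +240.32ms=3/7b
4) 1922.563ms=24/7b +480.641ms=6/7b
5) 2403.204ms=30/7b +240.32ms=3/7b
6) 2643.525ms=33/7b +240.32ms=3/7b
7) 2883.845ms=36/7b +240.32ms=3/7b
8) 3124.166ms=39/7b +240.32ms=3/7b
9) 3364.486ms=6b +841.121ms=3/2b
10) 4205.607ms=15/2b +841.121ms=3/2b
11) 5046.729ms=9b +240.32ms=3/7b
12) 5287.049ms=66/7b +240.32ms=3/7b
13) 5527.37ms=69/7b +240.32ms=3/7b
14) 5767.69ms=72/7b +240.32ms=3/7b
15) 6008.011ms=75/7b +240.32ms=3/7b
16) 6248.331ms=78/7b +240.32ms=3/7b
17) 6488.652ms=81/7b +240.32ms=3/7b
Σ=12b of 12 (107bpm 3/4) — PASS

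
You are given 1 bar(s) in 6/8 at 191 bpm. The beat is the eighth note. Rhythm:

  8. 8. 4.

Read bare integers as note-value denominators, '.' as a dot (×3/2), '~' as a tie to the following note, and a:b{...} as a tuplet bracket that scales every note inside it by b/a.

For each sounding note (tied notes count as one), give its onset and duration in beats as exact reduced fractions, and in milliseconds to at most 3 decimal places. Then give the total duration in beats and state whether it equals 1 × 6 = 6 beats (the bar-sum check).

1) 0.0ms=0b +471.204ms=3/2b
2) 471.204ms=3/2b +471.204ms=3/2b
3) 942.408ms=3b +942.408ms=3b
Σ=6b of 6 (191bpm 6/8) — PASS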